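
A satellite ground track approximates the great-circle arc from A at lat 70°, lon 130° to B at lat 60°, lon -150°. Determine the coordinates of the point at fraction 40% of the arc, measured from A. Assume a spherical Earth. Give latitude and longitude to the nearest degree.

Write both endpoints as unit vectors p₁, p₂ with components (cos φ cos λ, cos φ sin λ, sin φ).
The central angle between the endpoints is δ = arccos(p₁·p₂) ≈ 0.567 rad (32.5°).
Interpolate at f = 0.40 with slerp weights a = sin((1−f)δ)/sin δ ≈ 0.621, b = sin(fδ)/sin δ ≈ 0.419.
p = a·p₁ + b·p₂ ≈ (-0.318, 0.058, 0.946); φ = arcsin(p_z) ≈ 71.15°, λ = atan2(p_y, p_x) ≈ 169.64°.

≈ lat 71°, lon 170°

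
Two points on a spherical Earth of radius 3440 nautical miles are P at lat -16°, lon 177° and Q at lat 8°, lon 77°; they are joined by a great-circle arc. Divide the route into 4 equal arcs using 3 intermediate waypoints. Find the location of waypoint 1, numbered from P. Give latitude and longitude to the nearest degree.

≈ lat -12°, lon 151°

Convert each endpoint to a unit vector on the sphere (x = cos φ cos λ, y = cos φ sin λ, z = sin φ).
The central angle between the endpoints is δ = arccos(p₁·p₂) ≈ 1.776 rad (101.8°).
Interpolate at f = 1/4 with slerp weights a = sin((1−f)δ)/sin δ ≈ 0.992, b = sin(fδ)/sin δ ≈ 0.439.
p = a·p₁ + b·p₂ ≈ (-0.855, 0.473, -0.212); φ = arcsin(p_z) ≈ -12.27°, λ = atan2(p_y, p_x) ≈ 151.03°.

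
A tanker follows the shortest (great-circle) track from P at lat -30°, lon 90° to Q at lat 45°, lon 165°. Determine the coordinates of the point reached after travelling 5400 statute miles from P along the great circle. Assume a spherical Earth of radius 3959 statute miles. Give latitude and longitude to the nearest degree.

≈ lat 30°, lon 142°

Convert each endpoint to a unit vector on the sphere (x = cos φ cos λ, y = cos φ sin λ, z = sin φ).
The central angle between the endpoints is δ = arccos(p₁·p₂) ≈ 1.767 rad (101.2°). The total great-circle distance is δ·R ≈ 1.767 × 3959 ≈ 6996 mi, so the target fraction is f = 5400/6996 ≈ 0.772.
Interpolate at f ≈ 0.772 with slerp weights a = sin((1−f)δ)/sin δ ≈ 0.400, b = sin(fδ)/sin δ ≈ 0.998.
p = a·p₁ + b·p₂ ≈ (-0.682, 0.529, 0.506); φ = arcsin(p_z) ≈ 30.37°, λ = atan2(p_y, p_x) ≈ 142.18°.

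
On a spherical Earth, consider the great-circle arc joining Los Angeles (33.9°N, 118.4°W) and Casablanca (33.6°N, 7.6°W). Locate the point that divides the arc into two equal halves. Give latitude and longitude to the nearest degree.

≈ 50°N, 63°W

The haversine formula gives a central angle δ ≈ 1.508 rad (86.4°) between the endpoints.
Interpolate at f = 1/2 with slerp weights a = sin((1−f)δ)/sin δ ≈ 0.686, b = sin(fδ)/sin δ ≈ 0.686.
p = a·p₁ + b·p₂ ≈ (0.295, -0.576, 0.762); φ = arcsin(p_z) ≈ 49.64°, λ = atan2(p_y, p_x) ≈ -62.85°.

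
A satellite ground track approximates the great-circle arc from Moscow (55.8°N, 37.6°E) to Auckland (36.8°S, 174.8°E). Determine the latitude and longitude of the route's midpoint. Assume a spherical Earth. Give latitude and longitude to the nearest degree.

≈ 23°N, 130°E

The haversine formula gives a central angle δ ≈ 2.542 rad (145.7°) between the endpoints.
Interpolate at f = 1/2 with slerp weights a = sin((1−f)δ)/sin δ ≈ 1.694, b = sin(fδ)/sin δ ≈ 1.694.
p = a·p₁ + b·p₂ ≈ (-0.596, 0.704, 0.386); φ = arcsin(p_z) ≈ 22.72°, λ = atan2(p_y, p_x) ≈ 130.28°.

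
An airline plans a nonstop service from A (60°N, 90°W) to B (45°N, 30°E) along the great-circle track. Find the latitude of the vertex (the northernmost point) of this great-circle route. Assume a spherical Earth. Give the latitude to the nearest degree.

The great circle lies in the plane with unit normal n̂ = (p₁ × p₂)/|p₁ × p₂|.
Here n̂_z ≈ +0.340; the vertex latitude is φ_max = arccos|n̂_z| ≈ 70.1°.
Check via Clairaut: cos φ_max = |cos φ₁| · sin C = cos(60.0°)·sin(42.9°) ≈ 0.340, again giving ≈ 70.1°.

≈ 70°N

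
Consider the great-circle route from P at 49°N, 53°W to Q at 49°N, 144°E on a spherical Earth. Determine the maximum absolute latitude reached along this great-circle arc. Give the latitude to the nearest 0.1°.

≈ 82.7°N

The great circle lies in the plane with unit normal n̂ = (p₁ × p₂)/|p₁ × p₂|.
Here n̂_z ≈ -0.127; the vertex latitude is φ_max = arccos|n̂_z| ≈ 82.7°.
Check via Clairaut: cos φ_max = |cos φ₁| · sin C = cos(49.0°)·sin(11.2°) ≈ 0.127, again giving ≈ 82.7°.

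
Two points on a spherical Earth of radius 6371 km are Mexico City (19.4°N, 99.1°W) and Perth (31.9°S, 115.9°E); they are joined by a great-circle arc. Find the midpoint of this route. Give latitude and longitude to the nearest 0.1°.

≈ 19.8°S, 162.1°W

The haversine formula gives a central angle δ ≈ 2.553 rad (146.3°) between the endpoints.
Interpolate at f = 1/2 with slerp weights a = sin((1−f)δ)/sin δ ≈ 1.722, b = sin(fδ)/sin δ ≈ 1.722.
p = a·p₁ + b·p₂ ≈ (-0.896, -0.289, -0.338); φ = arcsin(p_z) ≈ -19.76°, λ = atan2(p_y, p_x) ≈ -162.13°.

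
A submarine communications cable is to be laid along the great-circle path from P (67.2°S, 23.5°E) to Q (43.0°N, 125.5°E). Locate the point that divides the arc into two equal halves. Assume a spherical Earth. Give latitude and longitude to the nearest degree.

≈ (18°S, 95°E)

From cos δ = sin φ₁ sin φ₂ + cos φ₁ cos φ₂ cos Δλ, the central angle is δ ≈ 2.329 rad (133.4°).
Interpolate at f = 1/2 with slerp weights a = sin((1−f)δ)/sin δ ≈ 1.265, b = sin(fδ)/sin δ ≈ 1.265.
p = a·p₁ + b·p₂ ≈ (-0.088, 0.949, -0.303); φ = arcsin(p_z) ≈ -17.67°, λ = atan2(p_y, p_x) ≈ 95.28°.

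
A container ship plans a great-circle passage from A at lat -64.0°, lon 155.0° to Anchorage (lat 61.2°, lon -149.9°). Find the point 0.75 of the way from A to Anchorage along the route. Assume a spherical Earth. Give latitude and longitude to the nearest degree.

≈ lat 30°, lon -168°

The haversine formula gives a central angle δ ≈ 2.301 rad (131.8°) between the endpoints.
Interpolate at f = 0.75 with slerp weights a = sin((1−f)δ)/sin δ ≈ 0.730, b = sin(fδ)/sin δ ≈ 1.326.
p = a·p₁ + b·p₂ ≈ (-0.843, -0.185, 0.506); φ = arcsin(p_z) ≈ 30.38°, λ = atan2(p_y, p_x) ≈ -167.61°.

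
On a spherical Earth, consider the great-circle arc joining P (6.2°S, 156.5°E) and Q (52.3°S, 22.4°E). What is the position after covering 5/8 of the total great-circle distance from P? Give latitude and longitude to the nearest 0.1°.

Write both endpoints as unit vectors p₁, p₂ with components (cos φ cos λ, cos φ sin λ, sin φ).
The central angle between the endpoints is δ = arccos(p₁·p₂) ≈ 1.915 rad (109.7°).
Interpolate at f = 5/8 with slerp weights a = sin((1−f)δ)/sin δ ≈ 0.699, b = sin(fδ)/sin δ ≈ 0.989.
p = a·p₁ + b·p₂ ≈ (-0.078, 0.508, -0.858); φ = arcsin(p_z) ≈ -59.10°, λ = atan2(p_y, p_x) ≈ 98.75°.

≈ (59.1°S, 98.8°E)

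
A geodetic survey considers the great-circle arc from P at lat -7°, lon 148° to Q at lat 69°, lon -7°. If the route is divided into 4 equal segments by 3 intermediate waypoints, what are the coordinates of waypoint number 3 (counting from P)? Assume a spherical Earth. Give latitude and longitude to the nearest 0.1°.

≈ lat 76.0°, lon 104.0°

The haversine formula gives a central angle δ ≈ 2.022 rad (115.9°) between the endpoints.
Interpolate at f = 3/4 with slerp weights a = sin((1−f)δ)/sin δ ≈ 0.538, b = sin(fδ)/sin δ ≈ 1.110.
p = a·p₁ + b·p₂ ≈ (-0.058, 0.235, 0.970); φ = arcsin(p_z) ≈ 76.01°, λ = atan2(p_y, p_x) ≈ 103.95°.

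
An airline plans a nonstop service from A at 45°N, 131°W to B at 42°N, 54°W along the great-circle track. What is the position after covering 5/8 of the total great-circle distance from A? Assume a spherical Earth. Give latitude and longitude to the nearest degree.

≈ 50°N, 81°W

Convert each endpoint to a unit vector on the sphere (x = cos φ cos λ, y = cos φ sin λ, z = sin φ).
The central angle between the endpoints is δ = arccos(p₁·p₂) ≈ 0.938 rad (53.7°).
Interpolate at f = 5/8 with slerp weights a = sin((1−f)δ)/sin δ ≈ 0.427, b = sin(fδ)/sin δ ≈ 0.686.
p = a·p₁ + b·p₂ ≈ (0.101, -0.641, 0.761); φ = arcsin(p_z) ≈ 49.57°, λ = atan2(p_y, p_x) ≈ -81.00°.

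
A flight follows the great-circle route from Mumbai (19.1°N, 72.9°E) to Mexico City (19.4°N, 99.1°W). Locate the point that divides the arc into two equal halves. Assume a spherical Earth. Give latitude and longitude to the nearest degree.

≈ 79°N, 12°W

Convert each endpoint to a unit vector on the sphere (x = cos φ cos λ, y = cos φ sin λ, z = sin φ).
The central angle between the endpoints is δ = arccos(p₁·p₂) ≈ 2.456 rad (140.7°).
Interpolate at f = 1/2 with slerp weights a = sin((1−f)δ)/sin δ ≈ 1.487, b = sin(fδ)/sin δ ≈ 1.487.
p = a·p₁ + b·p₂ ≈ (0.191, -0.042, 0.981); φ = arcsin(p_z) ≈ 78.70°, λ = atan2(p_y, p_x) ≈ -12.35°.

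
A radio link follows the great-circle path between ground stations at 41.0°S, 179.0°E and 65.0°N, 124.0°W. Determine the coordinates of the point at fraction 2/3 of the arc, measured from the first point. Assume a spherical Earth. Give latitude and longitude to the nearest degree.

From cos δ = sin φ₁ sin φ₂ + cos φ₁ cos φ₂ cos Δλ, the central angle is δ ≈ 2.005 rad (114.9°).
Interpolate at f = 2/3 with slerp weights a = sin((1−f)δ)/sin δ ≈ 0.683, b = sin(fδ)/sin δ ≈ 1.072.
p = a·p₁ + b·p₂ ≈ (-0.769, -0.367, 0.524); φ = arcsin(p_z) ≈ 31.58°, λ = atan2(p_y, p_x) ≈ -154.50°.

≈ 32°N, 155°W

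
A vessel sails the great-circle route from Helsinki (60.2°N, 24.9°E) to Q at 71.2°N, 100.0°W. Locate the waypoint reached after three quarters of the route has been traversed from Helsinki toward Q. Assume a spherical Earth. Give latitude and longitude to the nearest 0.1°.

Write both endpoints as unit vectors p₁, p₂ with components (cos φ cos λ, cos φ sin λ, sin φ).
The central angle between the endpoints is δ = arccos(p₁·p₂) ≈ 0.753 rad (43.1°).
Interpolate at f = 3/4 with slerp weights a = sin((1−f)δ)/sin δ ≈ 0.274, b = sin(fδ)/sin δ ≈ 0.783.
p = a·p₁ + b·p₂ ≈ (0.080, -0.191, 0.978); φ = arcsin(p_z) ≈ 78.05°, λ = atan2(p_y, p_x) ≈ -67.40°.

≈ 78.1°N, 67.4°W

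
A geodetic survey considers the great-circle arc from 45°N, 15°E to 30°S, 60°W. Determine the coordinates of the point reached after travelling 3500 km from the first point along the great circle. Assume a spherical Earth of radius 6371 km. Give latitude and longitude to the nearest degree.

≈ 24°N, 14°W

Convert each endpoint to a unit vector on the sphere (x = cos φ cos λ, y = cos φ sin λ, z = sin φ).
The central angle between the endpoints is δ = arccos(p₁·p₂) ≈ 1.767 rad (101.2°). The total great-circle distance is δ·R ≈ 1.767 × 6371 ≈ 11258 km, so the target fraction is f = 3500/11258 ≈ 0.311.
Interpolate at f ≈ 0.311 with slerp weights a = sin((1−f)δ)/sin δ ≈ 0.957, b = sin(fδ)/sin δ ≈ 0.532.
p = a·p₁ + b·p₂ ≈ (0.884, -0.224, 0.410); φ = arcsin(p_z) ≈ 24.22°, λ = atan2(p_y, p_x) ≈ -14.23°.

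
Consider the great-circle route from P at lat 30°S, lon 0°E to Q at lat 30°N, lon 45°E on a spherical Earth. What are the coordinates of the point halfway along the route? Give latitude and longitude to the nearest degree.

Convert each endpoint to a unit vector on the sphere (x = cos φ cos λ, y = cos φ sin λ, z = sin φ).
The central angle between the endpoints is δ = arccos(p₁·p₂) ≈ 1.287 rad (73.7°).
Interpolate at f = 1/2 with slerp weights a = sin((1−f)δ)/sin δ ≈ 0.625, b = sin(fδ)/sin δ ≈ 0.625.
p = a·p₁ + b·p₂ ≈ (0.924, 0.383, 0.000); φ = arcsin(p_z) ≈ 0.00°, λ = atan2(p_y, p_x) ≈ 22.50°.

≈ lat 0°N, lon 22°E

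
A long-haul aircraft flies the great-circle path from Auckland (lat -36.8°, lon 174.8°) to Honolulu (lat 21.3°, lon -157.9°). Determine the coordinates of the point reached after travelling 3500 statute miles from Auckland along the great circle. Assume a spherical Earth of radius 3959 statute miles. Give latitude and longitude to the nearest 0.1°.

Convert each endpoint to a unit vector on the sphere (x = cos φ cos λ, y = cos φ sin λ, z = sin φ).
The central angle between the endpoints is δ = arccos(p₁·p₂) ≈ 1.109 rad (63.6°). The total great-circle distance is δ·R ≈ 1.109 × 3959 ≈ 4391 mi, so the target fraction is f = 3500/4391 ≈ 0.797.
Interpolate at f ≈ 0.797 with slerp weights a = sin((1−f)δ)/sin δ ≈ 0.249, b = sin(fδ)/sin δ ≈ 0.864.
p = a·p₁ + b·p₂ ≈ (-0.944, -0.285, 0.164); φ = arcsin(p_z) ≈ 9.46°, λ = atan2(p_y, p_x) ≈ -163.23°.

≈ lat 9.5°, lon -163.2°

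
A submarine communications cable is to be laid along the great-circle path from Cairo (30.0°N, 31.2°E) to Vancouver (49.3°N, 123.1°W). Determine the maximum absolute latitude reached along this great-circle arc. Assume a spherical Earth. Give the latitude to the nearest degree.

The great circle lies in the plane with unit normal n̂ = (p₁ × p₂)/|p₁ × p₂|.
Here n̂_z ≈ -0.247; the vertex latitude is φ_max = arccos|n̂_z| ≈ 75.7°.
Check via Clairaut: cos φ_max = |cos φ₁| · sin C = cos(30.0°)·sin(16.6°) ≈ 0.247, again giving ≈ 75.7°.

≈ 76°N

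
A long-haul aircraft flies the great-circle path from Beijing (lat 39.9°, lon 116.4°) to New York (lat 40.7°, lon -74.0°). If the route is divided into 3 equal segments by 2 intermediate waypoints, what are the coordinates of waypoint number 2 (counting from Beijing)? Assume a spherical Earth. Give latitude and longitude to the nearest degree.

Convert each endpoint to a unit vector on the sphere (x = cos φ cos λ, y = cos φ sin λ, z = sin φ).
The central angle between the endpoints is δ = arccos(p₁·p₂) ≈ 1.725 rad (98.8°).
Interpolate at f = 2/3 with slerp weights a = sin((1−f)δ)/sin δ ≈ 0.550, b = sin(fδ)/sin δ ≈ 0.924.
p = a·p₁ + b·p₂ ≈ (0.005, -0.295, 0.955); φ = arcsin(p_z) ≈ 72.84°, λ = atan2(p_y, p_x) ≈ -88.97°.

≈ lat 73°, lon -89°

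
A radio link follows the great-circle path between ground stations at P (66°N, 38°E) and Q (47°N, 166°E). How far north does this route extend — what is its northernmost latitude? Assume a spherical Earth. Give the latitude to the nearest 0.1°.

The great circle lies in the plane with unit normal n̂ = (p₁ × p₂)/|p₁ × p₂|.
Here n̂_z ≈ +0.252; the vertex latitude is φ_max = arccos|n̂_z| ≈ 75.4°.
Check via Clairaut: cos φ_max = |cos φ₁| · sin C = cos(66.0°)·sin(38.3°) ≈ 0.252, again giving ≈ 75.4°.

≈ 75.4°N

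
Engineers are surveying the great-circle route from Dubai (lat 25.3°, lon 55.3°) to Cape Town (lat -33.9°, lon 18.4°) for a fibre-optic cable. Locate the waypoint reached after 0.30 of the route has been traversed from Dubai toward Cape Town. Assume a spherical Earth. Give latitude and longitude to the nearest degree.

Write both endpoints as unit vectors p₁, p₂ with components (cos φ cos λ, cos φ sin λ, sin φ).
The central angle between the endpoints is δ = arccos(p₁·p₂) ≈ 1.201 rad (68.8°).
Interpolate at f = 0.30 with slerp weights a = sin((1−f)δ)/sin δ ≈ 0.799, b = sin(fδ)/sin δ ≈ 0.378.
p = a·p₁ + b·p₂ ≈ (0.709, 0.693, 0.131); φ = arcsin(p_z) ≈ 7.51°, λ = atan2(p_y, p_x) ≈ 44.34°.

≈ lat 8°, lon 44°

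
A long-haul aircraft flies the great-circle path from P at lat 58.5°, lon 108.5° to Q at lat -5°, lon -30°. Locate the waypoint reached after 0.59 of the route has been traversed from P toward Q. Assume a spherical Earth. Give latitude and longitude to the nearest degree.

≈ lat 39°, lon -8°

Write both endpoints as unit vectors p₁, p₂ with components (cos φ cos λ, cos φ sin λ, sin φ).
The central angle between the endpoints is δ = arccos(p₁·p₂) ≈ 2.053 rad (117.7°).
Interpolate at f = 0.59 with slerp weights a = sin((1−f)δ)/sin δ ≈ 0.842, b = sin(fδ)/sin δ ≈ 1.057.
p = a·p₁ + b·p₂ ≈ (0.772, -0.109, 0.626); φ = arcsin(p_z) ≈ 38.75°, λ = atan2(p_y, p_x) ≈ -8.05°.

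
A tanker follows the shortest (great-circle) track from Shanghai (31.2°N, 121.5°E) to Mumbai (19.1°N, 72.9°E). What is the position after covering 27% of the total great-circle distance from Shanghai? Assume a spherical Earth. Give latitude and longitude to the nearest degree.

Write both endpoints as unit vectors p₁, p₂ with components (cos φ cos λ, cos φ sin λ, sin φ).
The central angle between the endpoints is δ = arccos(p₁·p₂) ≈ 0.790 rad (45.2°).
Interpolate at f = 0.27 with slerp weights a = sin((1−f)δ)/sin δ ≈ 0.768, b = sin(fδ)/sin δ ≈ 0.298.
p = a·p₁ + b·p₂ ≈ (-0.260, 0.829, 0.495); φ = arcsin(p_z) ≈ 29.68°, λ = atan2(p_y, p_x) ≈ 107.43°.

≈ 30°N, 107°E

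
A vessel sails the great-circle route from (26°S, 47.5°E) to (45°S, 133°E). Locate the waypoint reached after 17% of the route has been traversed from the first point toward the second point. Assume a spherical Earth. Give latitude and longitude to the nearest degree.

Write both endpoints as unit vectors p₁, p₂ with components (cos φ cos λ, cos φ sin λ, sin φ).
The central angle between the endpoints is δ = arccos(p₁·p₂) ≈ 1.203 rad (68.9°).
Interpolate at f = 0.17 with slerp weights a = sin((1−f)δ)/sin δ ≈ 0.901, b = sin(fδ)/sin δ ≈ 0.218.
p = a·p₁ + b·p₂ ≈ (0.442, 0.710, -0.549); φ = arcsin(p_z) ≈ -33.28°, λ = atan2(p_y, p_x) ≈ 58.07°.

≈ (33°S, 58°E)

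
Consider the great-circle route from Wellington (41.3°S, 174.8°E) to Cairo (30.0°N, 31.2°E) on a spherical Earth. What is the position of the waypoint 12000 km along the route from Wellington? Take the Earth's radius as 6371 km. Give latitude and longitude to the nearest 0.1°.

The haversine formula gives a central angle δ ≈ 2.594 rad (148.6°) between the endpoints. The total great-circle distance is δ·R ≈ 2.594 × 6371 ≈ 16525 km, so the target fraction is f = 12000/16525 ≈ 0.726.
Interpolate at f ≈ 0.726 with slerp weights a = sin((1−f)δ)/sin δ ≈ 1.252, b = sin(fδ)/sin δ ≈ 1.827.
p = a·p₁ + b·p₂ ≈ (0.417, 0.905, 0.087); φ = arcsin(p_z) ≈ 5.00°, λ = atan2(p_y, p_x) ≈ 65.28°.

≈ 5.0°N, 65.3°E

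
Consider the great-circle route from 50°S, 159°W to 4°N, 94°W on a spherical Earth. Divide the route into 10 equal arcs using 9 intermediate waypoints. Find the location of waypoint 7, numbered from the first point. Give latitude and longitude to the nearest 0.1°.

≈ 14.6°S, 108.1°W

The haversine formula gives a central angle δ ≈ 1.351 rad (77.4°) between the endpoints.
Interpolate at f = 7/10 with slerp weights a = sin((1−f)δ)/sin δ ≈ 0.404, b = sin(fδ)/sin δ ≈ 0.831.
p = a·p₁ + b·p₂ ≈ (-0.300, -0.920, -0.252); φ = arcsin(p_z) ≈ -14.57°, λ = atan2(p_y, p_x) ≈ -108.08°.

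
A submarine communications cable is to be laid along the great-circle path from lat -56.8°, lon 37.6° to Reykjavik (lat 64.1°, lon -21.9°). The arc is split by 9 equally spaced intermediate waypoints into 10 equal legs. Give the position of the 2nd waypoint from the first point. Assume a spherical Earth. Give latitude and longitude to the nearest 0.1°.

≈ lat -33.0°, lon 23.0°

Convert each endpoint to a unit vector on the sphere (x = cos φ cos λ, y = cos φ sin λ, z = sin φ).
The central angle between the endpoints is δ = arccos(p₁·p₂) ≈ 2.254 rad (129.1°).
Interpolate at f = 2/10 with slerp weights a = sin((1−f)δ)/sin δ ≈ 1.255, b = sin(fδ)/sin δ ≈ 0.562.
p = a·p₁ + b·p₂ ≈ (0.772, 0.328, -0.545); φ = arcsin(p_z) ≈ -33.00°, λ = atan2(p_y, p_x) ≈ 23.00°.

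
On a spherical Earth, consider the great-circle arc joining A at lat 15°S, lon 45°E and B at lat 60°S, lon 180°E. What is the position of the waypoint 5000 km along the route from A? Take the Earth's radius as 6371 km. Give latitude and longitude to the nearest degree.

Convert each endpoint to a unit vector on the sphere (x = cos φ cos λ, y = cos φ sin λ, z = sin φ).
The central angle between the endpoints is δ = arccos(p₁·p₂) ≈ 1.688 rad (96.7°). The total great-circle distance is δ·R ≈ 1.688 × 6371 ≈ 10757 km, so the target fraction is f = 5000/10757 ≈ 0.465.
Interpolate at f ≈ 0.465 with slerp weights a = sin((1−f)δ)/sin δ ≈ 0.791, b = sin(fδ)/sin δ ≈ 0.712.
p = a·p₁ + b·p₂ ≈ (0.184, 0.540, -0.821); φ = arcsin(p_z) ≈ -55.19°, λ = atan2(p_y, p_x) ≈ 71.15°.

≈ lat 55°S, lon 71°E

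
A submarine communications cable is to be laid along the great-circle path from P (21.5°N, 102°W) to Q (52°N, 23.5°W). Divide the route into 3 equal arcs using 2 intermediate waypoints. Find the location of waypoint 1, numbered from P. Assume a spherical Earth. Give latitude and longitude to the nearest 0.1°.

≈ (37.1°N, 83.9°W)

Write both endpoints as unit vectors p₁, p₂ with components (cos φ cos λ, cos φ sin λ, sin φ).
The central angle between the endpoints is δ = arccos(p₁·p₂) ≈ 1.156 rad (66.2°).
Interpolate at f = 1/3 with slerp weights a = sin((1−f)δ)/sin δ ≈ 0.761, b = sin(fδ)/sin δ ≈ 0.411.
p = a·p₁ + b·p₂ ≈ (0.085, -0.794, 0.603); φ = arcsin(p_z) ≈ 37.06°, λ = atan2(p_y, p_x) ≈ -83.91°.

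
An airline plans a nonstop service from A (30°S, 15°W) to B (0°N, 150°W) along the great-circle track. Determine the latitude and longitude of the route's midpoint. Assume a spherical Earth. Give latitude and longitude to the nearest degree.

≈ (35°S, 92°W)

Write both endpoints as unit vectors p₁, p₂ with components (cos φ cos λ, cos φ sin λ, sin φ).
The central angle between the endpoints is δ = arccos(p₁·p₂) ≈ 2.230 rad (127.8°).
Interpolate at f = 1/2 with slerp weights a = sin((1−f)δ)/sin δ ≈ 1.136, b = sin(fδ)/sin δ ≈ 1.136.
p = a·p₁ + b·p₂ ≈ (-0.034, -0.822, -0.568); φ = arcsin(p_z) ≈ -34.60°, λ = atan2(p_y, p_x) ≈ -92.33°.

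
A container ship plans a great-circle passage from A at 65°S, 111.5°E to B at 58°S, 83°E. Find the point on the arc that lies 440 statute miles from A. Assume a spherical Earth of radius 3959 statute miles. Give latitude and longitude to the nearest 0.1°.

Convert each endpoint to a unit vector on the sphere (x = cos φ cos λ, y = cos φ sin λ, z = sin φ).
The central angle between the endpoints is δ = arccos(p₁·p₂) ≈ 0.264 rad (15.1°). The total great-circle distance is δ·R ≈ 0.264 × 3959 ≈ 1044 mi, so the target fraction is f = 440/1044 ≈ 0.421.
Interpolate at f ≈ 0.421 with slerp weights a = sin((1−f)δ)/sin δ ≈ 0.583, b = sin(fδ)/sin δ ≈ 0.425.
p = a·p₁ + b·p₂ ≈ (-0.063, 0.453, -0.889); φ = arcsin(p_z) ≈ -62.78°, λ = atan2(p_y, p_x) ≈ 97.90°.

≈ 62.8°S, 97.9°E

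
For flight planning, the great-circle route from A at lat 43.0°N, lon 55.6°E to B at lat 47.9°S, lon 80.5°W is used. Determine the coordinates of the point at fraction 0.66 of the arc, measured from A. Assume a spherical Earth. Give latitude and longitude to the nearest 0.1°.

≈ lat 23.7°S, lon 23.5°W

Write both endpoints as unit vectors p₁, p₂ with components (cos φ cos λ, cos φ sin λ, sin φ).
The central angle between the endpoints is δ = arccos(p₁·p₂) ≈ 2.605 rad (149.2°).
Interpolate at f = 0.66 with slerp weights a = sin((1−f)δ)/sin δ ≈ 1.514, b = sin(fδ)/sin δ ≈ 1.934.
p = a·p₁ + b·p₂ ≈ (0.840, -0.365, -0.402); φ = arcsin(p_z) ≈ -23.72°, λ = atan2(p_y, p_x) ≈ -23.50°.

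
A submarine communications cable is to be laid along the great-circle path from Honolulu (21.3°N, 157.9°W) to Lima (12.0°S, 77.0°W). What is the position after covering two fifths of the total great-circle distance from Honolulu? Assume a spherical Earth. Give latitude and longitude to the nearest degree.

≈ 10°N, 124°W

From cos δ = sin φ₁ sin φ₂ + cos φ₁ cos φ₂ cos Δλ, the central angle is δ ≈ 1.502 rad (86.1°).
Interpolate at f = 2/5 with slerp weights a = sin((1−f)δ)/sin δ ≈ 0.786, b = sin(fδ)/sin δ ≈ 0.567.
p = a·p₁ + b·p₂ ≈ (-0.554, -0.816, 0.168); φ = arcsin(p_z) ≈ 9.65°, λ = atan2(p_y, p_x) ≈ -124.18°.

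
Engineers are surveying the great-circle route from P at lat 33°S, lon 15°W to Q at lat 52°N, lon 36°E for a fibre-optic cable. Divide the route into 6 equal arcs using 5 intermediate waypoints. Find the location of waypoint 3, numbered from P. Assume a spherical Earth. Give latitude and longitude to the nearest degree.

From cos δ = sin φ₁ sin φ₂ + cos φ₁ cos φ₂ cos Δλ, the central angle is δ ≈ 1.675 rad (96.0°).
Interpolate at f = 3/6 with slerp weights a = sin((1−f)δ)/sin δ ≈ 0.747, b = sin(fδ)/sin δ ≈ 0.747.
p = a·p₁ + b·p₂ ≈ (0.977, 0.108, 0.182); φ = arcsin(p_z) ≈ 10.48°, λ = atan2(p_y, p_x) ≈ 6.32°.

≈ lat 10°N, lon 6°E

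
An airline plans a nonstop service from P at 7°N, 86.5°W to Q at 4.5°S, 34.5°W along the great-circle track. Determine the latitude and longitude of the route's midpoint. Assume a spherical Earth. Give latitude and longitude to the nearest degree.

≈ 1°N, 60°W

Convert each endpoint to a unit vector on the sphere (x = cos φ cos λ, y = cos φ sin λ, z = sin φ).
The central angle between the endpoints is δ = arccos(p₁·p₂) ≈ 0.928 rad (53.2°).
Interpolate at f = 1/2 with slerp weights a = sin((1−f)δ)/sin δ ≈ 0.559, b = sin(fδ)/sin δ ≈ 0.559.
p = a·p₁ + b·p₂ ≈ (0.493, -0.870, 0.024); φ = arcsin(p_z) ≈ 1.39°, λ = atan2(p_y, p_x) ≈ -60.44°.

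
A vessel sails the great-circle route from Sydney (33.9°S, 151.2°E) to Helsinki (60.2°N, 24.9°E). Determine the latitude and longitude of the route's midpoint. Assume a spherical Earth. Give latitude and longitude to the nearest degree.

Convert each endpoint to a unit vector on the sphere (x = cos φ cos λ, y = cos φ sin λ, z = sin φ).
The central angle between the endpoints is δ = arccos(p₁·p₂) ≈ 2.386 rad (136.7°).
Interpolate at f = 1/2 with slerp weights a = sin((1−f)δ)/sin δ ≈ 1.356, b = sin(fδ)/sin δ ≈ 1.356.
p = a·p₁ + b·p₂ ≈ (-0.375, 0.826, 0.420); φ = arcsin(p_z) ≈ 24.86°, λ = atan2(p_y, p_x) ≈ 114.42°.

≈ 25°N, 114°E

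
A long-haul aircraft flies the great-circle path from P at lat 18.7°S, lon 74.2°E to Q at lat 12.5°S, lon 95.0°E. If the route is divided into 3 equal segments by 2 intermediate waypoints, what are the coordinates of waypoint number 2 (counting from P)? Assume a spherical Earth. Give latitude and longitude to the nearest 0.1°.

≈ lat 14.8°S, lon 88.2°E

The haversine formula gives a central angle δ ≈ 0.366 rad (21.0°) between the endpoints.
Interpolate at f = 2/3 with slerp weights a = sin((1−f)δ)/sin δ ≈ 0.340, b = sin(fδ)/sin δ ≈ 0.675.
p = a·p₁ + b·p₂ ≈ (0.030, 0.966, -0.255); φ = arcsin(p_z) ≈ -14.78°, λ = atan2(p_y, p_x) ≈ 88.21°.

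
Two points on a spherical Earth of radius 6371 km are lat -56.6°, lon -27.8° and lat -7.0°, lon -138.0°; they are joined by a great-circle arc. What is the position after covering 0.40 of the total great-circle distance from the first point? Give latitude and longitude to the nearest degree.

≈ lat -51°, lon -94°

Convert each endpoint to a unit vector on the sphere (x = cos φ cos λ, y = cos φ sin λ, z = sin φ).
The central angle between the endpoints is δ = arccos(p₁·p₂) ≈ 1.658 rad (95.0°).
Interpolate at f = 0.40 with slerp weights a = sin((1−f)δ)/sin δ ≈ 0.842, b = sin(fδ)/sin δ ≈ 0.618.
p = a·p₁ + b·p₂ ≈ (-0.046, -0.627, -0.778); φ = arcsin(p_z) ≈ -51.08°, λ = atan2(p_y, p_x) ≈ -94.19°.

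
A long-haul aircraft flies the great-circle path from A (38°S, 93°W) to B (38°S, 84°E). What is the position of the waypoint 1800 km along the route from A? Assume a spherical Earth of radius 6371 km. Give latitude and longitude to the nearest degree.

Convert each endpoint to a unit vector on the sphere (x = cos φ cos λ, y = cos φ sin λ, z = sin φ).
The central angle between the endpoints is δ = arccos(p₁·p₂) ≈ 1.814 rad (103.9°). The total great-circle distance is δ·R ≈ 1.814 × 6371 ≈ 11559 km, so the target fraction is f = 1800/11559 ≈ 0.156.
Interpolate at f ≈ 0.156 with slerp weights a = sin((1−f)δ)/sin δ ≈ 1.030, b = sin(fδ)/sin δ ≈ 0.287.
p = a·p₁ + b·p₂ ≈ (-0.019, -0.585, -0.811); φ = arcsin(p_z) ≈ -54.17°, λ = atan2(p_y, p_x) ≈ -91.84°.

≈ (54°S, 92°W)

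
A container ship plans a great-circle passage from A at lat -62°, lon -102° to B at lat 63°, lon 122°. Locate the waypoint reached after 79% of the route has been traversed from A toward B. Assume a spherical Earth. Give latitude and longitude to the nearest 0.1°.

Write both endpoints as unit vectors p₁, p₂ with components (cos φ cos λ, cos φ sin λ, sin φ).
The central angle between the endpoints is δ = arccos(p₁·p₂) ≈ 2.794 rad (160.1°).
Interpolate at f = 0.79 with slerp weights a = sin((1−f)δ)/sin δ ≈ 1.623, b = sin(fδ)/sin δ ≈ 2.358.
p = a·p₁ + b·p₂ ≈ (-0.726, 0.163, 0.668); φ = arcsin(p_z) ≈ 41.94°, λ = atan2(p_y, p_x) ≈ 167.36°.

≈ lat 41.9°, lon 167.4°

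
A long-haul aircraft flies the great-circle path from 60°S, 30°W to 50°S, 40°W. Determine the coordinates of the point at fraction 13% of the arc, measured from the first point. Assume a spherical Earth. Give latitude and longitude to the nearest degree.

≈ 59°S, 32°W

Convert each endpoint to a unit vector on the sphere (x = cos φ cos λ, y = cos φ sin λ, z = sin φ).
The central angle between the endpoints is δ = arccos(p₁·p₂) ≈ 0.201 rad (11.5°).
Interpolate at f = 0.13 with slerp weights a = sin((1−f)δ)/sin δ ≈ 0.871, b = sin(fδ)/sin δ ≈ 0.131.
p = a·p₁ + b·p₂ ≈ (0.442, -0.272, -0.855); φ = arcsin(p_z) ≈ -58.75°, λ = atan2(p_y, p_x) ≈ -31.61°.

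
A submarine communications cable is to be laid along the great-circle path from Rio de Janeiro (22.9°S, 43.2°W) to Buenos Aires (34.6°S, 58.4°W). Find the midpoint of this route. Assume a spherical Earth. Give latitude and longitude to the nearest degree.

≈ (29°S, 50°W)

Write both endpoints as unit vectors p₁, p₂ with components (cos φ cos λ, cos φ sin λ, sin φ).
The central angle between the endpoints is δ = arccos(p₁·p₂) ≈ 0.309 rad (17.7°).
Interpolate at f = 1/2 with slerp weights a = sin((1−f)δ)/sin δ ≈ 0.506, b = sin(fδ)/sin δ ≈ 0.506.
p = a·p₁ + b·p₂ ≈ (0.558, -0.674, -0.484); φ = arcsin(p_z) ≈ -28.96°, λ = atan2(p_y, p_x) ≈ -50.37°.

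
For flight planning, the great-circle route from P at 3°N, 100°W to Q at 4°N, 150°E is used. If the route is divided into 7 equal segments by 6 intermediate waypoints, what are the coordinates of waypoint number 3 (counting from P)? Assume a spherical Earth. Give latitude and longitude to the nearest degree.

≈ 6°N, 147°W

Convert each endpoint to a unit vector on the sphere (x = cos φ cos λ, y = cos φ sin λ, z = sin φ).
The central angle between the endpoints is δ = arccos(p₁·p₂) ≈ 1.915 rad (109.7°).
Interpolate at f = 3/7 with slerp weights a = sin((1−f)δ)/sin δ ≈ 0.944, b = sin(fδ)/sin δ ≈ 0.777.
p = a·p₁ + b·p₂ ≈ (-0.835, -0.541, 0.104); φ = arcsin(p_z) ≈ 5.95°, λ = atan2(p_y, p_x) ≈ -147.08°.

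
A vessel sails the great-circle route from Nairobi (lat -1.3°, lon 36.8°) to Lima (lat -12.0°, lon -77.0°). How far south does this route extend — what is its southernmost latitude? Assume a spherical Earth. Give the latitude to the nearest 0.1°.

≈ -13.7°

The great circle lies in the plane with unit normal n̂ = (p₁ × p₂)/|p₁ × p₂|.
Here n̂_z ≈ -0.972; the vertex latitude is φ_max = arccos|n̂_z| ≈ 13.7°.
Check via Clairaut: cos φ_max = |cos φ₁| · sin C = cos(1.3°)·sin(103.6°) ≈ 0.972, again giving ≈ 13.7°.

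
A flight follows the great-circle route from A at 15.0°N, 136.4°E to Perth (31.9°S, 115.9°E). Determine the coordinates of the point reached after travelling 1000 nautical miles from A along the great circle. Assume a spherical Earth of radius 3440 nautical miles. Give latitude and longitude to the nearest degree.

From cos δ = sin φ₁ sin φ₂ + cos φ₁ cos φ₂ cos Δλ, the central angle is δ ≈ 0.888 rad (50.9°). The total great-circle distance is δ·R ≈ 0.888 × 3440 ≈ 3053 nmi, so the target fraction is f = 1000/3053 ≈ 0.328.
Interpolate at f ≈ 0.328 with slerp weights a = sin((1−f)δ)/sin δ ≈ 0.725, b = sin(fδ)/sin δ ≈ 0.370.
p = a·p₁ + b·p₂ ≈ (-0.644, 0.765, -0.008); φ = arcsin(p_z) ≈ -0.44°, λ = atan2(p_y, p_x) ≈ 130.09°.

≈ 0°N, 130°E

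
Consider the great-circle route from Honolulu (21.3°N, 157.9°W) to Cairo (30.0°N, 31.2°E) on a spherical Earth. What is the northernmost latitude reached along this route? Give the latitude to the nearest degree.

≈ 81°N

The great circle lies in the plane with unit normal n̂ = (p₁ × p₂)/|p₁ × p₂|.
Here n̂_z ≈ -0.162; the vertex latitude is φ_max = arccos|n̂_z| ≈ 80.7°.
Check via Clairaut: cos φ_max = |cos φ₁| · sin C = cos(21.3°)·sin(10.0°) ≈ 0.162, again giving ≈ 80.7°.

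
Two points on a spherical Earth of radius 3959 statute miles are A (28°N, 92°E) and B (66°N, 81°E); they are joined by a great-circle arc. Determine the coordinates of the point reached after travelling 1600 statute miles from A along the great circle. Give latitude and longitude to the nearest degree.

≈ (51°N, 88°E)

Convert each endpoint to a unit vector on the sphere (x = cos φ cos λ, y = cos φ sin λ, z = sin φ).
The central angle between the endpoints is δ = arccos(p₁·p₂) ≈ 0.674 rad (38.6°). The total great-circle distance is δ·R ≈ 0.674 × 3959 ≈ 2668 mi, so the target fraction is f = 1600/2668 ≈ 0.600.
Interpolate at f ≈ 0.600 with slerp weights a = sin((1−f)δ)/sin δ ≈ 0.427, b = sin(fδ)/sin δ ≈ 0.630.
p = a·p₁ + b·p₂ ≈ (0.027, 0.630, 0.776); φ = arcsin(p_z) ≈ 50.91°, λ = atan2(p_y, p_x) ≈ 87.55°.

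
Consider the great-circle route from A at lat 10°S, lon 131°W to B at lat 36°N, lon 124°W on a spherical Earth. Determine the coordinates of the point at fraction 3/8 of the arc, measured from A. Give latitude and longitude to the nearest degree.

≈ lat 7°N, lon 129°W

Write both endpoints as unit vectors p₁, p₂ with components (cos φ cos λ, cos φ sin λ, sin φ).
The central angle between the endpoints is δ = arccos(p₁·p₂) ≈ 0.811 rad (46.5°).
Interpolate at f = 3/8 with slerp weights a = sin((1−f)δ)/sin δ ≈ 0.670, b = sin(fδ)/sin δ ≈ 0.413.
p = a·p₁ + b·p₂ ≈ (-0.620, -0.775, 0.127); φ = arcsin(p_z) ≈ 7.27°, λ = atan2(p_y, p_x) ≈ -128.65°.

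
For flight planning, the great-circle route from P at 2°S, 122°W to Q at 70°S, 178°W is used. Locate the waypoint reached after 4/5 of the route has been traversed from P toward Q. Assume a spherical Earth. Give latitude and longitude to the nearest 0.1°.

Convert each endpoint to a unit vector on the sphere (x = cos φ cos λ, y = cos φ sin λ, z = sin φ).
The central angle between the endpoints is δ = arccos(p₁·p₂) ≈ 1.345 rad (77.1°).
Interpolate at f = 4/5 with slerp weights a = sin((1−f)δ)/sin δ ≈ 0.273, b = sin(fδ)/sin δ ≈ 0.903.
p = a·p₁ + b·p₂ ≈ (-0.453, -0.242, -0.858); φ = arcsin(p_z) ≈ -59.10°, λ = atan2(p_y, p_x) ≈ -151.90°.

≈ 59.1°S, 151.9°W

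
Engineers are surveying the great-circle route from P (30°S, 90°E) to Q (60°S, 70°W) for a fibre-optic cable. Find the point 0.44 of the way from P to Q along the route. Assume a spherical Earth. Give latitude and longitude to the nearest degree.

From cos δ = sin φ₁ sin φ₂ + cos φ₁ cos φ₂ cos Δλ, the central angle is δ ≈ 1.545 rad (88.5°).
Interpolate at f = 0.44 with slerp weights a = sin((1−f)δ)/sin δ ≈ 0.761, b = sin(fδ)/sin δ ≈ 0.629.
p = a·p₁ + b·p₂ ≈ (0.108, 0.364, -0.925); φ = arcsin(p_z) ≈ -67.70°, λ = atan2(p_y, p_x) ≈ 73.54°.

≈ (68°S, 74°E)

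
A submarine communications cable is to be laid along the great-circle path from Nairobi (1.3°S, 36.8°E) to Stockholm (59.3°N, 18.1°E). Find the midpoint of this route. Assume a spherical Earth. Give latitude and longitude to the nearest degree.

≈ 29°N, 31°E

Convert each endpoint to a unit vector on the sphere (x = cos φ cos λ, y = cos φ sin λ, z = sin φ).
The central angle between the endpoints is δ = arccos(p₁·p₂) ≈ 1.088 rad (62.4°).
Interpolate at f = 1/2 with slerp weights a = sin((1−f)δ)/sin δ ≈ 0.584, b = sin(fδ)/sin δ ≈ 0.584.
p = a·p₁ + b·p₂ ≈ (0.751, 0.443, 0.489); φ = arcsin(p_z) ≈ 29.29°, λ = atan2(p_y, p_x) ≈ 30.50°.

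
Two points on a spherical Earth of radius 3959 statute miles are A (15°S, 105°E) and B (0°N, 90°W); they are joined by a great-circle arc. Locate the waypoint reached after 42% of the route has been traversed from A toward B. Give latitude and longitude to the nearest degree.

Convert each endpoint to a unit vector on the sphere (x = cos φ cos λ, y = cos φ sin λ, z = sin φ).
The central angle between the endpoints is δ = arccos(p₁·p₂) ≈ 2.773 rad (158.9°).
Interpolate at f = 0.42 with slerp weights a = sin((1−f)δ)/sin δ ≈ 2.777, b = sin(fδ)/sin δ ≈ 2.553.
p = a·p₁ + b·p₂ ≈ (-0.694, 0.038, -0.719); φ = arcsin(p_z) ≈ -45.95°, λ = atan2(p_y, p_x) ≈ 176.88°.

≈ (46°S, 177°E)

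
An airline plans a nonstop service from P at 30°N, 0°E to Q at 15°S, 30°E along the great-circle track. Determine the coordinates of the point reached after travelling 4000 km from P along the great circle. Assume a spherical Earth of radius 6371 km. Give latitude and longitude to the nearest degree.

Write both endpoints as unit vectors p₁, p₂ with components (cos φ cos λ, cos φ sin λ, sin φ).
The central angle between the endpoints is δ = arccos(p₁·p₂) ≈ 0.933 rad (53.5°). The total great-circle distance is δ·R ≈ 0.933 × 6371 ≈ 5947 km, so the target fraction is f = 4000/5947 ≈ 0.673.
Interpolate at f ≈ 0.673 with slerp weights a = sin((1−f)δ)/sin δ ≈ 0.374, b = sin(fδ)/sin δ ≈ 0.731.
p = a·p₁ + b·p₂ ≈ (0.936, 0.353, -0.002); φ = arcsin(p_z) ≈ -0.11°, λ = atan2(p_y, p_x) ≈ 20.67°.

≈ 0°N, 21°E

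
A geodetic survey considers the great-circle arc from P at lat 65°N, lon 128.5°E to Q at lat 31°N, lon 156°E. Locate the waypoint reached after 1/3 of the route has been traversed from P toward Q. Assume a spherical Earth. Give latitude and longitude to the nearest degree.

The haversine formula gives a central angle δ ≈ 0.663 rad (38.0°) between the endpoints.
Interpolate at f = 1/3 with slerp weights a = sin((1−f)δ)/sin δ ≈ 0.695, b = sin(fδ)/sin δ ≈ 0.356.
p = a·p₁ + b·p₂ ≈ (-0.462, 0.354, 0.813); φ = arcsin(p_z) ≈ 54.42°, λ = atan2(p_y, p_x) ≈ 142.52°.

≈ lat 54°N, lon 143°E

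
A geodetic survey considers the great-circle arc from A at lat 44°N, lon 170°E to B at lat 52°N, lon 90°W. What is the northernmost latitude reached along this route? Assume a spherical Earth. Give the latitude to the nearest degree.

≈ 60°N

The great circle lies in the plane with unit normal n̂ = (p₁ × p₂)/|p₁ × p₂|.
Here n̂_z ≈ +0.494; the vertex latitude is φ_max = arccos|n̂_z| ≈ 60.4°.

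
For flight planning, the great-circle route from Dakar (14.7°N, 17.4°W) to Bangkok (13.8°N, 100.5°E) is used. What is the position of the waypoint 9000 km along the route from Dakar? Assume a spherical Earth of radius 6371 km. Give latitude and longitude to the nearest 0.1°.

Write both endpoints as unit vectors p₁, p₂ with components (cos φ cos λ, cos φ sin λ, sin φ).
The central angle between the endpoints is δ = arccos(p₁·p₂) ≈ 1.960 rad (112.3°). The total great-circle distance is δ·R ≈ 1.960 × 6371 ≈ 12484 km, so the target fraction is f = 9000/12484 ≈ 0.721.
Interpolate at f ≈ 0.721 with slerp weights a = sin((1−f)δ)/sin δ ≈ 0.562, b = sin(fδ)/sin δ ≈ 1.067.
p = a·p₁ + b·p₂ ≈ (0.330, 0.856, 0.397); φ = arcsin(p_z) ≈ 23.40°, λ = atan2(p_y, p_x) ≈ 68.94°.

≈ 23.4°N, 68.9°E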